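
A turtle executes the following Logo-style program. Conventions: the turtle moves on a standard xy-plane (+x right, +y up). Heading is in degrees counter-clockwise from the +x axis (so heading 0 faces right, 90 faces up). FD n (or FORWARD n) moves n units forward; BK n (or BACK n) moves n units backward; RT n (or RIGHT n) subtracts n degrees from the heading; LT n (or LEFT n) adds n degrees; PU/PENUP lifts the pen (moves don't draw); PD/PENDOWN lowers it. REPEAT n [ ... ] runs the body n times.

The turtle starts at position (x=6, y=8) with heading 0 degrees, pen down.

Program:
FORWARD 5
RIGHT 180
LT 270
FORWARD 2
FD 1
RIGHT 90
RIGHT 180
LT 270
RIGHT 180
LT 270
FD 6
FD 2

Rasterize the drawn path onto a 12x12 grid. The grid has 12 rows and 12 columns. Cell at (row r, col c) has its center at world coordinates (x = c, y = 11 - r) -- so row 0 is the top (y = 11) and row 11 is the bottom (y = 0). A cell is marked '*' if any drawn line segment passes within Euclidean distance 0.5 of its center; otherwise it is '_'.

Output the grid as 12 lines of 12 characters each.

Answer: ___*********
___________*
___________*
______******
____________
____________
____________
____________
____________
____________
____________
____________

Derivation:
Segment 0: (6,8) -> (11,8)
Segment 1: (11,8) -> (11,10)
Segment 2: (11,10) -> (11,11)
Segment 3: (11,11) -> (5,11)
Segment 4: (5,11) -> (3,11)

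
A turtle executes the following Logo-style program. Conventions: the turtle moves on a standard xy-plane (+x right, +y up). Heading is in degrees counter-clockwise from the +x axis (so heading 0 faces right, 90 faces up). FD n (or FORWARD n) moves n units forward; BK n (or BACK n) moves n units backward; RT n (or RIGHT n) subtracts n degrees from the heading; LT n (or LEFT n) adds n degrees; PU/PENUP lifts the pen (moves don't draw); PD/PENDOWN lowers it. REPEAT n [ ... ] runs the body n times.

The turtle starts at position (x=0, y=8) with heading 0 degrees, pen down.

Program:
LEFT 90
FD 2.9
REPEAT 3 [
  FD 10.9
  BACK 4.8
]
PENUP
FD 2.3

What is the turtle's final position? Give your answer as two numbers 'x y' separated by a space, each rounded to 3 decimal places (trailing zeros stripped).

Answer: 0 31.5

Derivation:
Executing turtle program step by step:
Start: pos=(0,8), heading=0, pen down
LT 90: heading 0 -> 90
FD 2.9: (0,8) -> (0,10.9) [heading=90, draw]
REPEAT 3 [
  -- iteration 1/3 --
  FD 10.9: (0,10.9) -> (0,21.8) [heading=90, draw]
  BK 4.8: (0,21.8) -> (0,17) [heading=90, draw]
  -- iteration 2/3 --
  FD 10.9: (0,17) -> (0,27.9) [heading=90, draw]
  BK 4.8: (0,27.9) -> (0,23.1) [heading=90, draw]
  -- iteration 3/3 --
  FD 10.9: (0,23.1) -> (0,34) [heading=90, draw]
  BK 4.8: (0,34) -> (0,29.2) [heading=90, draw]
]
PU: pen up
FD 2.3: (0,29.2) -> (0,31.5) [heading=90, move]
Final: pos=(0,31.5), heading=90, 7 segment(s) drawn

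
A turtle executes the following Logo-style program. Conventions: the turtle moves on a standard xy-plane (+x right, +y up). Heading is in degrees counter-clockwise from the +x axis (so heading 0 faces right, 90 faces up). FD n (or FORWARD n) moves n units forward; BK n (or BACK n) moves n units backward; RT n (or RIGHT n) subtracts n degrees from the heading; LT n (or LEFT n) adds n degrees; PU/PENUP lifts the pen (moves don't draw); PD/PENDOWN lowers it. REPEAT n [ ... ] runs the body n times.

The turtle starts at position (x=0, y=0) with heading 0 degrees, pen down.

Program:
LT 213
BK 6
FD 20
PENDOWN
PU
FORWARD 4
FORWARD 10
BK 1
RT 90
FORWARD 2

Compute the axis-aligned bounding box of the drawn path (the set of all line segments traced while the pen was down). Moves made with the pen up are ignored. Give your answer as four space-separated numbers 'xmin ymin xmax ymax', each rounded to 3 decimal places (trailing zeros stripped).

Executing turtle program step by step:
Start: pos=(0,0), heading=0, pen down
LT 213: heading 0 -> 213
BK 6: (0,0) -> (5.032,3.268) [heading=213, draw]
FD 20: (5.032,3.268) -> (-11.741,-7.625) [heading=213, draw]
PD: pen down
PU: pen up
FD 4: (-11.741,-7.625) -> (-15.096,-9.804) [heading=213, move]
FD 10: (-15.096,-9.804) -> (-23.483,-15.25) [heading=213, move]
BK 1: (-23.483,-15.25) -> (-22.644,-14.705) [heading=213, move]
RT 90: heading 213 -> 123
FD 2: (-22.644,-14.705) -> (-23.733,-13.028) [heading=123, move]
Final: pos=(-23.733,-13.028), heading=123, 2 segment(s) drawn

Segment endpoints: x in {-11.741, 0, 5.032}, y in {-7.625, 0, 3.268}
xmin=-11.741, ymin=-7.625, xmax=5.032, ymax=3.268

Answer: -11.741 -7.625 5.032 3.268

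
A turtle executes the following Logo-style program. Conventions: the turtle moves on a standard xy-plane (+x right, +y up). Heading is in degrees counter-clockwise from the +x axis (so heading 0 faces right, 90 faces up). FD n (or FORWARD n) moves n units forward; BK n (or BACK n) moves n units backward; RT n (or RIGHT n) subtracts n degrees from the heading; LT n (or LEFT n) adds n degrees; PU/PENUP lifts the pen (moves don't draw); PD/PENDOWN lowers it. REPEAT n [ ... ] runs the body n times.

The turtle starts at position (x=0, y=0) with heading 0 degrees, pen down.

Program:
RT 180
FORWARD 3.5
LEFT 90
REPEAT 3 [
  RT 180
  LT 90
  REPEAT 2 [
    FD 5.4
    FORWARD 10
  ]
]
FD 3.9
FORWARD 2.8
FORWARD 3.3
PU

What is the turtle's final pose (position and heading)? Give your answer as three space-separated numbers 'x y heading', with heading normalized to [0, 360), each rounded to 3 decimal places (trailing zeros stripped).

Executing turtle program step by step:
Start: pos=(0,0), heading=0, pen down
RT 180: heading 0 -> 180
FD 3.5: (0,0) -> (-3.5,0) [heading=180, draw]
LT 90: heading 180 -> 270
REPEAT 3 [
  -- iteration 1/3 --
  RT 180: heading 270 -> 90
  LT 90: heading 90 -> 180
  REPEAT 2 [
    -- iteration 1/2 --
    FD 5.4: (-3.5,0) -> (-8.9,0) [heading=180, draw]
    FD 10: (-8.9,0) -> (-18.9,0) [heading=180, draw]
    -- iteration 2/2 --
    FD 5.4: (-18.9,0) -> (-24.3,0) [heading=180, draw]
    FD 10: (-24.3,0) -> (-34.3,0) [heading=180, draw]
  ]
  -- iteration 2/3 --
  RT 180: heading 180 -> 0
  LT 90: heading 0 -> 90
  REPEAT 2 [
    -- iteration 1/2 --
    FD 5.4: (-34.3,0) -> (-34.3,5.4) [heading=90, draw]
    FD 10: (-34.3,5.4) -> (-34.3,15.4) [heading=90, draw]
    -- iteration 2/2 --
    FD 5.4: (-34.3,15.4) -> (-34.3,20.8) [heading=90, draw]
    FD 10: (-34.3,20.8) -> (-34.3,30.8) [heading=90, draw]
  ]
  -- iteration 3/3 --
  RT 180: heading 90 -> 270
  LT 90: heading 270 -> 0
  REPEAT 2 [
    -- iteration 1/2 --
    FD 5.4: (-34.3,30.8) -> (-28.9,30.8) [heading=0, draw]
    FD 10: (-28.9,30.8) -> (-18.9,30.8) [heading=0, draw]
    -- iteration 2/2 --
    FD 5.4: (-18.9,30.8) -> (-13.5,30.8) [heading=0, draw]
    FD 10: (-13.5,30.8) -> (-3.5,30.8) [heading=0, draw]
  ]
]
FD 3.9: (-3.5,30.8) -> (0.4,30.8) [heading=0, draw]
FD 2.8: (0.4,30.8) -> (3.2,30.8) [heading=0, draw]
FD 3.3: (3.2,30.8) -> (6.5,30.8) [heading=0, draw]
PU: pen up
Final: pos=(6.5,30.8), heading=0, 16 segment(s) drawn

Answer: 6.5 30.8 0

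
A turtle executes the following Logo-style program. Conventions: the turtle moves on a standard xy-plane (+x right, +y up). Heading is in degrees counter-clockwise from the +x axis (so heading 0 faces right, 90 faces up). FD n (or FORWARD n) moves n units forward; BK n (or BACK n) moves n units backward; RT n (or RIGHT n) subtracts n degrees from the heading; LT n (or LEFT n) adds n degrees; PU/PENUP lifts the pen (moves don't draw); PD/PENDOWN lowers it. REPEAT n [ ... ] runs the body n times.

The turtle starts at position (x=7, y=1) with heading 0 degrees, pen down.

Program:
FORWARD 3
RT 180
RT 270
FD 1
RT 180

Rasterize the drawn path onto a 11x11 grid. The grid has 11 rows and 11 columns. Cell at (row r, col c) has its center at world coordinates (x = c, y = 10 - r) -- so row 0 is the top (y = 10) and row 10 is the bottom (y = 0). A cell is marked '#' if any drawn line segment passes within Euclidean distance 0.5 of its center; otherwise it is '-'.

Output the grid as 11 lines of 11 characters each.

Segment 0: (7,1) -> (10,1)
Segment 1: (10,1) -> (10,0)

Answer: -----------
-----------
-----------
-----------
-----------
-----------
-----------
-----------
-----------
-------####
----------#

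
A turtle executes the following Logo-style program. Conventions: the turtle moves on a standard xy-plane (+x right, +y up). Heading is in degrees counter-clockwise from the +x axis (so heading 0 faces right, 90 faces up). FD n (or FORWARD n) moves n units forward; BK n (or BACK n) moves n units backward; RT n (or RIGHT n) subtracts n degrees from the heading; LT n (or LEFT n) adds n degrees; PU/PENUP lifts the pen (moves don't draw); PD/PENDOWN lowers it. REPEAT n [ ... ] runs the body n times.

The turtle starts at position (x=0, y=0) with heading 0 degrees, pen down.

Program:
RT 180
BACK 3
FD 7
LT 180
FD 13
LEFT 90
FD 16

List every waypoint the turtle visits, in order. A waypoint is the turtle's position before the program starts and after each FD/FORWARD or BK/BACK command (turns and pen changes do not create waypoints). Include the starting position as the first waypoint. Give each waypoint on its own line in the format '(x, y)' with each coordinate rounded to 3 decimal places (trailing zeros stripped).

Executing turtle program step by step:
Start: pos=(0,0), heading=0, pen down
RT 180: heading 0 -> 180
BK 3: (0,0) -> (3,0) [heading=180, draw]
FD 7: (3,0) -> (-4,0) [heading=180, draw]
LT 180: heading 180 -> 0
FD 13: (-4,0) -> (9,0) [heading=0, draw]
LT 90: heading 0 -> 90
FD 16: (9,0) -> (9,16) [heading=90, draw]
Final: pos=(9,16), heading=90, 4 segment(s) drawn
Waypoints (5 total):
(0, 0)
(3, 0)
(-4, 0)
(9, 0)
(9, 16)

Answer: (0, 0)
(3, 0)
(-4, 0)
(9, 0)
(9, 16)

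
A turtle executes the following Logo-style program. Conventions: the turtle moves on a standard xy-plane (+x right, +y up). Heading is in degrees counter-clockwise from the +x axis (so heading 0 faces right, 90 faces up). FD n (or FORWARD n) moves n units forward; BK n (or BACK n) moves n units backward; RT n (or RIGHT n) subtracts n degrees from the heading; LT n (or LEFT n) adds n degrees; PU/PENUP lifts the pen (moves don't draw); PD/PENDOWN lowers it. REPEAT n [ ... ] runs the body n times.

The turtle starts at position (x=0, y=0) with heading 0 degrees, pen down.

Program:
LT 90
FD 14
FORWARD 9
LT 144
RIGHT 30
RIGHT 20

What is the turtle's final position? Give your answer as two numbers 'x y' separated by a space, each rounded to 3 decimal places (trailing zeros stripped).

Executing turtle program step by step:
Start: pos=(0,0), heading=0, pen down
LT 90: heading 0 -> 90
FD 14: (0,0) -> (0,14) [heading=90, draw]
FD 9: (0,14) -> (0,23) [heading=90, draw]
LT 144: heading 90 -> 234
RT 30: heading 234 -> 204
RT 20: heading 204 -> 184
Final: pos=(0,23), heading=184, 2 segment(s) drawn

Answer: 0 23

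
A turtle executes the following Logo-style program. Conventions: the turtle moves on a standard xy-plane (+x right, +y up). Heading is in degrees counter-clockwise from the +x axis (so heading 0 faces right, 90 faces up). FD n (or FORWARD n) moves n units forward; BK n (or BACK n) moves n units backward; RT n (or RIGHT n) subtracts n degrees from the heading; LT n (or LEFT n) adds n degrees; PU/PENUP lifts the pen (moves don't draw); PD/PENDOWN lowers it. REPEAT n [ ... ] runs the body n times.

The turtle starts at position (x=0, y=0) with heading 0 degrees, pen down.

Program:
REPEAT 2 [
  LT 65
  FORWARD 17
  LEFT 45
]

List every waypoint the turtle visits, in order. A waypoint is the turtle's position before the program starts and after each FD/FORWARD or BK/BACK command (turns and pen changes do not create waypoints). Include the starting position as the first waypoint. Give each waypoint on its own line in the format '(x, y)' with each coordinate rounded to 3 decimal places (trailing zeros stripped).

Executing turtle program step by step:
Start: pos=(0,0), heading=0, pen down
REPEAT 2 [
  -- iteration 1/2 --
  LT 65: heading 0 -> 65
  FD 17: (0,0) -> (7.185,15.407) [heading=65, draw]
  LT 45: heading 65 -> 110
  -- iteration 2/2 --
  LT 65: heading 110 -> 175
  FD 17: (7.185,15.407) -> (-9.751,16.889) [heading=175, draw]
  LT 45: heading 175 -> 220
]
Final: pos=(-9.751,16.889), heading=220, 2 segment(s) drawn
Waypoints (3 total):
(0, 0)
(7.185, 15.407)
(-9.751, 16.889)

Answer: (0, 0)
(7.185, 15.407)
(-9.751, 16.889)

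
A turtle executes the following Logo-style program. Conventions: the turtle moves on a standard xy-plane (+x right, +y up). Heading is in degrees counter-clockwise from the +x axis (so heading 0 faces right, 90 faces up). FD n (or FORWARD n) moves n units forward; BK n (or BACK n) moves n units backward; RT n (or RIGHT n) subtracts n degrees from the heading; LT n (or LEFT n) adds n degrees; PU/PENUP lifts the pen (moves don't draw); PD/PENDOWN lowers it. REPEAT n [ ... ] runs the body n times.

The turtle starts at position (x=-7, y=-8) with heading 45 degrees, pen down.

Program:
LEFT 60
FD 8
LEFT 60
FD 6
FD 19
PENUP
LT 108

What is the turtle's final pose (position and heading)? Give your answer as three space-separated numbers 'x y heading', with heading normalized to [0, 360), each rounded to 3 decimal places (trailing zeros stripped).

Answer: -33.219 6.198 273

Derivation:
Executing turtle program step by step:
Start: pos=(-7,-8), heading=45, pen down
LT 60: heading 45 -> 105
FD 8: (-7,-8) -> (-9.071,-0.273) [heading=105, draw]
LT 60: heading 105 -> 165
FD 6: (-9.071,-0.273) -> (-14.866,1.28) [heading=165, draw]
FD 19: (-14.866,1.28) -> (-33.219,6.198) [heading=165, draw]
PU: pen up
LT 108: heading 165 -> 273
Final: pos=(-33.219,6.198), heading=273, 3 segment(s) drawn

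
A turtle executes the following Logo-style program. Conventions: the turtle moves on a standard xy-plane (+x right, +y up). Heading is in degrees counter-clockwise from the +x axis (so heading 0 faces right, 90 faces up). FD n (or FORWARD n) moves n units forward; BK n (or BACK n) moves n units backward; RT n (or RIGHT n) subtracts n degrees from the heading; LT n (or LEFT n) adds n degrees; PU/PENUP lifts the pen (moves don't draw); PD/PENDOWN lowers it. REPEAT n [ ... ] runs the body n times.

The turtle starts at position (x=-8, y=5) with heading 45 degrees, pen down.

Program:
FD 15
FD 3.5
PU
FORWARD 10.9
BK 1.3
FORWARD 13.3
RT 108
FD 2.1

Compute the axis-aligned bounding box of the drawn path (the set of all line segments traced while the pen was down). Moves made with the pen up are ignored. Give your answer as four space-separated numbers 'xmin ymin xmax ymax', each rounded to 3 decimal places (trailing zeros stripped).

Answer: -8 5 5.081 18.081

Derivation:
Executing turtle program step by step:
Start: pos=(-8,5), heading=45, pen down
FD 15: (-8,5) -> (2.607,15.607) [heading=45, draw]
FD 3.5: (2.607,15.607) -> (5.081,18.081) [heading=45, draw]
PU: pen up
FD 10.9: (5.081,18.081) -> (12.789,25.789) [heading=45, move]
BK 1.3: (12.789,25.789) -> (11.87,24.87) [heading=45, move]
FD 13.3: (11.87,24.87) -> (21.274,34.274) [heading=45, move]
RT 108: heading 45 -> 297
FD 2.1: (21.274,34.274) -> (22.228,32.403) [heading=297, move]
Final: pos=(22.228,32.403), heading=297, 2 segment(s) drawn

Segment endpoints: x in {-8, 2.607, 5.081}, y in {5, 15.607, 18.081}
xmin=-8, ymin=5, xmax=5.081, ymax=18.081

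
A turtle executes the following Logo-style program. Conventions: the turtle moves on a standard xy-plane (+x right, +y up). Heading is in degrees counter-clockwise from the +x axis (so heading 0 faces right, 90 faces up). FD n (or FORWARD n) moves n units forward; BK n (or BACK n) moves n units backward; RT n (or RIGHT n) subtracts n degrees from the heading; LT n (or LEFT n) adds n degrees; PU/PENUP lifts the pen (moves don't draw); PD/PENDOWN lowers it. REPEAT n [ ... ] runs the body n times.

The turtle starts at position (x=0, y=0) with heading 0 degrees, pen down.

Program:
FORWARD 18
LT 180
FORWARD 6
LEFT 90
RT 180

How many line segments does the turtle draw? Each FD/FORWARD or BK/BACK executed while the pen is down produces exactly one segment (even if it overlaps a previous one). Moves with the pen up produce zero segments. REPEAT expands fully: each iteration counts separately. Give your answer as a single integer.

Answer: 2

Derivation:
Executing turtle program step by step:
Start: pos=(0,0), heading=0, pen down
FD 18: (0,0) -> (18,0) [heading=0, draw]
LT 180: heading 0 -> 180
FD 6: (18,0) -> (12,0) [heading=180, draw]
LT 90: heading 180 -> 270
RT 180: heading 270 -> 90
Final: pos=(12,0), heading=90, 2 segment(s) drawn
Segments drawn: 2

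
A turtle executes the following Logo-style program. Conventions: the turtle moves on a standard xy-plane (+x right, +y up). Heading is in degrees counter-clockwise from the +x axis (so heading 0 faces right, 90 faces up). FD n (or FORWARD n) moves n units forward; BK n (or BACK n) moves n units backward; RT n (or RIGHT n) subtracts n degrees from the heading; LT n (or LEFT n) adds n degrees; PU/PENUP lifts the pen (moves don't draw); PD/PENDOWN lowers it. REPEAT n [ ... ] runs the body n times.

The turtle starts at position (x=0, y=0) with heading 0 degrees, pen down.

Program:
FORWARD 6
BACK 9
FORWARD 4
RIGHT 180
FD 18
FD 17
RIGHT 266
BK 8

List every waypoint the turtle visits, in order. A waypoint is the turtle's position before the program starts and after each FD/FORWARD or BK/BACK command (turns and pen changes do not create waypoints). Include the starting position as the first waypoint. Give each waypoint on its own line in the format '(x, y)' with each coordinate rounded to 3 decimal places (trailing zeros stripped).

Answer: (0, 0)
(6, 0)
(-3, 0)
(1, 0)
(-17, 0)
(-34, 0)
(-34.558, 7.981)

Derivation:
Executing turtle program step by step:
Start: pos=(0,0), heading=0, pen down
FD 6: (0,0) -> (6,0) [heading=0, draw]
BK 9: (6,0) -> (-3,0) [heading=0, draw]
FD 4: (-3,0) -> (1,0) [heading=0, draw]
RT 180: heading 0 -> 180
FD 18: (1,0) -> (-17,0) [heading=180, draw]
FD 17: (-17,0) -> (-34,0) [heading=180, draw]
RT 266: heading 180 -> 274
BK 8: (-34,0) -> (-34.558,7.981) [heading=274, draw]
Final: pos=(-34.558,7.981), heading=274, 6 segment(s) drawn
Waypoints (7 total):
(0, 0)
(6, 0)
(-3, 0)
(1, 0)
(-17, 0)
(-34, 0)
(-34.558, 7.981)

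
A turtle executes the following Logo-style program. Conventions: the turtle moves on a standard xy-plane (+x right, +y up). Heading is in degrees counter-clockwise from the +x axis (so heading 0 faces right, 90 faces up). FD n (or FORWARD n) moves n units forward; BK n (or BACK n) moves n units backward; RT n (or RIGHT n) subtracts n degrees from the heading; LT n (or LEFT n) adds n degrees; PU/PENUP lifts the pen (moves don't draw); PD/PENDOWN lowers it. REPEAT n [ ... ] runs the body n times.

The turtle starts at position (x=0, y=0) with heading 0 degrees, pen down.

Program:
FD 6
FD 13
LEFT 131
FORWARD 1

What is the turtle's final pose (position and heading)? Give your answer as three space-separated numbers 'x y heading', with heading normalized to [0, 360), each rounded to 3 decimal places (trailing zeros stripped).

Answer: 18.344 0.755 131

Derivation:
Executing turtle program step by step:
Start: pos=(0,0), heading=0, pen down
FD 6: (0,0) -> (6,0) [heading=0, draw]
FD 13: (6,0) -> (19,0) [heading=0, draw]
LT 131: heading 0 -> 131
FD 1: (19,0) -> (18.344,0.755) [heading=131, draw]
Final: pos=(18.344,0.755), heading=131, 3 segment(s) drawn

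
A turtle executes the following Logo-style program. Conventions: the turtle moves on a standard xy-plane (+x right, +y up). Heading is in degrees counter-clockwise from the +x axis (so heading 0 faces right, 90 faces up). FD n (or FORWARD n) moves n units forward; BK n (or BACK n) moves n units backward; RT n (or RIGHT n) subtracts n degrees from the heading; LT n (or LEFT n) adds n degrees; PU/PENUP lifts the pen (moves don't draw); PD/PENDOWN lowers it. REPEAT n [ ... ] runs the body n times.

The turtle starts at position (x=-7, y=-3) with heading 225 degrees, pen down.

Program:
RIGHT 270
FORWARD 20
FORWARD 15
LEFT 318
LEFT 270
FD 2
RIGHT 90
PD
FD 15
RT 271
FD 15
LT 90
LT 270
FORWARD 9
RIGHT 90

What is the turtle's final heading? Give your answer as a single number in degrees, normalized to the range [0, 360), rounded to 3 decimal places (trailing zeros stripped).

Executing turtle program step by step:
Start: pos=(-7,-3), heading=225, pen down
RT 270: heading 225 -> 315
FD 20: (-7,-3) -> (7.142,-17.142) [heading=315, draw]
FD 15: (7.142,-17.142) -> (17.749,-27.749) [heading=315, draw]
LT 318: heading 315 -> 273
LT 270: heading 273 -> 183
FD 2: (17.749,-27.749) -> (15.751,-27.853) [heading=183, draw]
RT 90: heading 183 -> 93
PD: pen down
FD 15: (15.751,-27.853) -> (14.966,-12.874) [heading=93, draw]
RT 271: heading 93 -> 182
FD 15: (14.966,-12.874) -> (-0.024,-13.397) [heading=182, draw]
LT 90: heading 182 -> 272
LT 270: heading 272 -> 182
FD 9: (-0.024,-13.397) -> (-9.019,-13.712) [heading=182, draw]
RT 90: heading 182 -> 92
Final: pos=(-9.019,-13.712), heading=92, 6 segment(s) drawn

Answer: 92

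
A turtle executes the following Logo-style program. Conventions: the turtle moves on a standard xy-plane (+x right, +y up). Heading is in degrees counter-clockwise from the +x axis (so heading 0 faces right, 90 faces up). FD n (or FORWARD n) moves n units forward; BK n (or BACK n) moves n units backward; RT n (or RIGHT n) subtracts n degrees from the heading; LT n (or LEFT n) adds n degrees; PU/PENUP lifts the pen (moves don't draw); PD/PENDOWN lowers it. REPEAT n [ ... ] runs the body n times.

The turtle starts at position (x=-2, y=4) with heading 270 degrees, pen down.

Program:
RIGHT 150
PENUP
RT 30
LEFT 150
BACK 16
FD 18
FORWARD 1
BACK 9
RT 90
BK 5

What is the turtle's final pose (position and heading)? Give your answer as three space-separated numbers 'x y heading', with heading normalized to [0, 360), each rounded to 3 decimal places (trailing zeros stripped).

Answer: 5.33 6.696 150

Derivation:
Executing turtle program step by step:
Start: pos=(-2,4), heading=270, pen down
RT 150: heading 270 -> 120
PU: pen up
RT 30: heading 120 -> 90
LT 150: heading 90 -> 240
BK 16: (-2,4) -> (6,17.856) [heading=240, move]
FD 18: (6,17.856) -> (-3,2.268) [heading=240, move]
FD 1: (-3,2.268) -> (-3.5,1.402) [heading=240, move]
BK 9: (-3.5,1.402) -> (1,9.196) [heading=240, move]
RT 90: heading 240 -> 150
BK 5: (1,9.196) -> (5.33,6.696) [heading=150, move]
Final: pos=(5.33,6.696), heading=150, 0 segment(s) drawn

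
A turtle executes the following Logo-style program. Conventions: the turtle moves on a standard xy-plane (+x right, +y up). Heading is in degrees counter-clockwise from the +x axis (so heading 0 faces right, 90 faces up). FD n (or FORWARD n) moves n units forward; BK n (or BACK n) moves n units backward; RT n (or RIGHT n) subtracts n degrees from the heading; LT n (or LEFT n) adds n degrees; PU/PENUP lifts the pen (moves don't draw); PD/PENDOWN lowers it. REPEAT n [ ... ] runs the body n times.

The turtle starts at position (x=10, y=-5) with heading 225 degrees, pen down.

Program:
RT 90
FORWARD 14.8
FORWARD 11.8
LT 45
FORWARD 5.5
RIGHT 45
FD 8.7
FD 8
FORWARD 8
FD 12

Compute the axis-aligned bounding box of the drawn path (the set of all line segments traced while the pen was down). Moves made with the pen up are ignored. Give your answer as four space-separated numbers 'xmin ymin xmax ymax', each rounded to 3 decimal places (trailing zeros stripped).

Answer: -40.26 -5 10 39.76

Derivation:
Executing turtle program step by step:
Start: pos=(10,-5), heading=225, pen down
RT 90: heading 225 -> 135
FD 14.8: (10,-5) -> (-0.465,5.465) [heading=135, draw]
FD 11.8: (-0.465,5.465) -> (-8.809,13.809) [heading=135, draw]
LT 45: heading 135 -> 180
FD 5.5: (-8.809,13.809) -> (-14.309,13.809) [heading=180, draw]
RT 45: heading 180 -> 135
FD 8.7: (-14.309,13.809) -> (-20.461,19.961) [heading=135, draw]
FD 8: (-20.461,19.961) -> (-26.118,25.618) [heading=135, draw]
FD 8: (-26.118,25.618) -> (-31.775,31.275) [heading=135, draw]
FD 12: (-31.775,31.275) -> (-40.26,39.76) [heading=135, draw]
Final: pos=(-40.26,39.76), heading=135, 7 segment(s) drawn

Segment endpoints: x in {-40.26, -31.775, -26.118, -20.461, -14.309, -8.809, -0.465, 10}, y in {-5, 5.465, 13.809, 19.961, 25.618, 31.275, 39.76}
xmin=-40.26, ymin=-5, xmax=10, ymax=39.76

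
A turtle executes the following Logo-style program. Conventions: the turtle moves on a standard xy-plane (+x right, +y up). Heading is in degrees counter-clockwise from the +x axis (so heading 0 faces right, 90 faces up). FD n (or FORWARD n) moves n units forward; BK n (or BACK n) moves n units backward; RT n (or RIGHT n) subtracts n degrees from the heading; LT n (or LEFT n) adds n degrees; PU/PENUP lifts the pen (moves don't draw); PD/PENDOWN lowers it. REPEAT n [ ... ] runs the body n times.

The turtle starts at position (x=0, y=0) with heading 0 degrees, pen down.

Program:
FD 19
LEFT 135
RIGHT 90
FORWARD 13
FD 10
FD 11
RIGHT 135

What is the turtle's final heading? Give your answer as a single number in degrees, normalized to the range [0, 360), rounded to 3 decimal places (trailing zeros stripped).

Answer: 270

Derivation:
Executing turtle program step by step:
Start: pos=(0,0), heading=0, pen down
FD 19: (0,0) -> (19,0) [heading=0, draw]
LT 135: heading 0 -> 135
RT 90: heading 135 -> 45
FD 13: (19,0) -> (28.192,9.192) [heading=45, draw]
FD 10: (28.192,9.192) -> (35.263,16.263) [heading=45, draw]
FD 11: (35.263,16.263) -> (43.042,24.042) [heading=45, draw]
RT 135: heading 45 -> 270
Final: pos=(43.042,24.042), heading=270, 4 segment(s) drawn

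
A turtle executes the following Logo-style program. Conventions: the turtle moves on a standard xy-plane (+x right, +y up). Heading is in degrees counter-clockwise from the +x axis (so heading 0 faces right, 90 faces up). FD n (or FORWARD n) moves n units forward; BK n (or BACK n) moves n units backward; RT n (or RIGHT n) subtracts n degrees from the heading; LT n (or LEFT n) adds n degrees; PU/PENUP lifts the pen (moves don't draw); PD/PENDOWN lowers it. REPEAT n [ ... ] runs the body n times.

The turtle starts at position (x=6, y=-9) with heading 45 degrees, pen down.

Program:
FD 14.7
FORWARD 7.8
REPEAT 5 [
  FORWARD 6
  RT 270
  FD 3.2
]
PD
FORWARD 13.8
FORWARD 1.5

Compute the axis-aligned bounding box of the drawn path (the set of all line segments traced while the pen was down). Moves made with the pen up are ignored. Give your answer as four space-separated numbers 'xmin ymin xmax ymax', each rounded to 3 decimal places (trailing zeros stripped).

Answer: 6 -9 26.153 24.234

Derivation:
Executing turtle program step by step:
Start: pos=(6,-9), heading=45, pen down
FD 14.7: (6,-9) -> (16.394,1.394) [heading=45, draw]
FD 7.8: (16.394,1.394) -> (21.91,6.91) [heading=45, draw]
REPEAT 5 [
  -- iteration 1/5 --
  FD 6: (21.91,6.91) -> (26.153,11.153) [heading=45, draw]
  RT 270: heading 45 -> 135
  FD 3.2: (26.153,11.153) -> (23.89,13.415) [heading=135, draw]
  -- iteration 2/5 --
  FD 6: (23.89,13.415) -> (19.647,17.658) [heading=135, draw]
  RT 270: heading 135 -> 225
  FD 3.2: (19.647,17.658) -> (17.384,15.395) [heading=225, draw]
  -- iteration 3/5 --
  FD 6: (17.384,15.395) -> (13.142,11.153) [heading=225, draw]
  RT 270: heading 225 -> 315
  FD 3.2: (13.142,11.153) -> (15.405,8.89) [heading=315, draw]
  -- iteration 4/5 --
  FD 6: (15.405,8.89) -> (19.647,4.647) [heading=315, draw]
  RT 270: heading 315 -> 45
  FD 3.2: (19.647,4.647) -> (21.91,6.91) [heading=45, draw]
  -- iteration 5/5 --
  FD 6: (21.91,6.91) -> (26.153,11.153) [heading=45, draw]
  RT 270: heading 45 -> 135
  FD 3.2: (26.153,11.153) -> (23.89,13.415) [heading=135, draw]
]
PD: pen down
FD 13.8: (23.89,13.415) -> (14.132,23.173) [heading=135, draw]
FD 1.5: (14.132,23.173) -> (13.071,24.234) [heading=135, draw]
Final: pos=(13.071,24.234), heading=135, 14 segment(s) drawn

Segment endpoints: x in {6, 13.071, 13.142, 14.132, 15.405, 16.394, 17.384, 19.647, 19.647, 21.91, 21.91, 23.89, 23.89, 26.153, 26.153}, y in {-9, 1.394, 4.647, 6.91, 6.91, 8.89, 11.153, 11.153, 13.415, 13.415, 15.395, 17.658, 23.173, 24.234}
xmin=6, ymin=-9, xmax=26.153, ymax=24.234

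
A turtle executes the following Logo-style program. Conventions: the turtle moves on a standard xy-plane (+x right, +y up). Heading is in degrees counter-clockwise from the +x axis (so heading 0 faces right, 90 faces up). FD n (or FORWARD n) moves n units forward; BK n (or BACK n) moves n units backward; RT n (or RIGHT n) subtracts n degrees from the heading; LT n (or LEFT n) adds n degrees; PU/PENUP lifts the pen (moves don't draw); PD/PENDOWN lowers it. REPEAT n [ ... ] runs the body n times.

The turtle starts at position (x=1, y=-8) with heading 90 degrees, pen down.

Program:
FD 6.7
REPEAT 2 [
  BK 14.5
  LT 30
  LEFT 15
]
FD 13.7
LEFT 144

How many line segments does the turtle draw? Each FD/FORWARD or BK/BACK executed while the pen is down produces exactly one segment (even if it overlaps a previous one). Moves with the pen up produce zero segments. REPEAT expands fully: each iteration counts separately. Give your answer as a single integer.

Answer: 4

Derivation:
Executing turtle program step by step:
Start: pos=(1,-8), heading=90, pen down
FD 6.7: (1,-8) -> (1,-1.3) [heading=90, draw]
REPEAT 2 [
  -- iteration 1/2 --
  BK 14.5: (1,-1.3) -> (1,-15.8) [heading=90, draw]
  LT 30: heading 90 -> 120
  LT 15: heading 120 -> 135
  -- iteration 2/2 --
  BK 14.5: (1,-15.8) -> (11.253,-26.053) [heading=135, draw]
  LT 30: heading 135 -> 165
  LT 15: heading 165 -> 180
]
FD 13.7: (11.253,-26.053) -> (-2.447,-26.053) [heading=180, draw]
LT 144: heading 180 -> 324
Final: pos=(-2.447,-26.053), heading=324, 4 segment(s) drawn
Segments drawn: 4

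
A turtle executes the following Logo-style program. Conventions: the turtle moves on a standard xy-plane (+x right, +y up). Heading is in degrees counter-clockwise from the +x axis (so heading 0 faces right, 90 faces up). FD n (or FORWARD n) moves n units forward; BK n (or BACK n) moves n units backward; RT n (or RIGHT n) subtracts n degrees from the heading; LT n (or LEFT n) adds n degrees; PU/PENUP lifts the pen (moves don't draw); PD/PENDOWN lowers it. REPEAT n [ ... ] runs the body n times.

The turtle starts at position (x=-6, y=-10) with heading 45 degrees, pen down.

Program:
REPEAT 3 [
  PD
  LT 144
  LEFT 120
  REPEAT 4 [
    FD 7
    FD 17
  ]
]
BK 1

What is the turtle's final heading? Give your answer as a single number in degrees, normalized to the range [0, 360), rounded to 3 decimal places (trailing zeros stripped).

Executing turtle program step by step:
Start: pos=(-6,-10), heading=45, pen down
REPEAT 3 [
  -- iteration 1/3 --
  PD: pen down
  LT 144: heading 45 -> 189
  LT 120: heading 189 -> 309
  REPEAT 4 [
    -- iteration 1/4 --
    FD 7: (-6,-10) -> (-1.595,-15.44) [heading=309, draw]
    FD 17: (-1.595,-15.44) -> (9.104,-28.652) [heading=309, draw]
    -- iteration 2/4 --
    FD 7: (9.104,-28.652) -> (13.509,-34.092) [heading=309, draw]
    FD 17: (13.509,-34.092) -> (24.207,-47.303) [heading=309, draw]
    -- iteration 3/4 --
    FD 7: (24.207,-47.303) -> (28.613,-52.743) [heading=309, draw]
    FD 17: (28.613,-52.743) -> (39.311,-65.955) [heading=309, draw]
    -- iteration 4/4 --
    FD 7: (39.311,-65.955) -> (43.716,-71.395) [heading=309, draw]
    FD 17: (43.716,-71.395) -> (54.415,-84.606) [heading=309, draw]
  ]
  -- iteration 2/3 --
  PD: pen down
  LT 144: heading 309 -> 93
  LT 120: heading 93 -> 213
  REPEAT 4 [
    -- iteration 1/4 --
    FD 7: (54.415,-84.606) -> (48.544,-88.418) [heading=213, draw]
    FD 17: (48.544,-88.418) -> (34.287,-97.677) [heading=213, draw]
    -- iteration 2/4 --
    FD 7: (34.287,-97.677) -> (28.416,-101.49) [heading=213, draw]
    FD 17: (28.416,-101.49) -> (14.159,-110.749) [heading=213, draw]
    -- iteration 3/4 --
    FD 7: (14.159,-110.749) -> (8.288,-114.561) [heading=213, draw]
    FD 17: (8.288,-114.561) -> (-5.97,-123.82) [heading=213, draw]
    -- iteration 4/4 --
    FD 7: (-5.97,-123.82) -> (-11.84,-127.632) [heading=213, draw]
    FD 17: (-11.84,-127.632) -> (-26.098,-136.891) [heading=213, draw]
  ]
  -- iteration 3/3 --
  PD: pen down
  LT 144: heading 213 -> 357
  LT 120: heading 357 -> 117
  REPEAT 4 [
    -- iteration 1/4 --
    FD 7: (-26.098,-136.891) -> (-29.276,-130.654) [heading=117, draw]
    FD 17: (-29.276,-130.654) -> (-36.993,-115.507) [heading=117, draw]
    -- iteration 2/4 --
    FD 7: (-36.993,-115.507) -> (-40.171,-109.27) [heading=117, draw]
    FD 17: (-40.171,-109.27) -> (-47.889,-94.123) [heading=117, draw]
    -- iteration 3/4 --
    FD 7: (-47.889,-94.123) -> (-51.067,-87.886) [heading=117, draw]
    FD 17: (-51.067,-87.886) -> (-58.785,-72.739) [heading=117, draw]
    -- iteration 4/4 --
    FD 7: (-58.785,-72.739) -> (-61.963,-66.502) [heading=117, draw]
    FD 17: (-61.963,-66.502) -> (-69.681,-51.355) [heading=117, draw]
  ]
]
BK 1: (-69.681,-51.355) -> (-69.227,-52.246) [heading=117, draw]
Final: pos=(-69.227,-52.246), heading=117, 25 segment(s) drawn

Answer: 117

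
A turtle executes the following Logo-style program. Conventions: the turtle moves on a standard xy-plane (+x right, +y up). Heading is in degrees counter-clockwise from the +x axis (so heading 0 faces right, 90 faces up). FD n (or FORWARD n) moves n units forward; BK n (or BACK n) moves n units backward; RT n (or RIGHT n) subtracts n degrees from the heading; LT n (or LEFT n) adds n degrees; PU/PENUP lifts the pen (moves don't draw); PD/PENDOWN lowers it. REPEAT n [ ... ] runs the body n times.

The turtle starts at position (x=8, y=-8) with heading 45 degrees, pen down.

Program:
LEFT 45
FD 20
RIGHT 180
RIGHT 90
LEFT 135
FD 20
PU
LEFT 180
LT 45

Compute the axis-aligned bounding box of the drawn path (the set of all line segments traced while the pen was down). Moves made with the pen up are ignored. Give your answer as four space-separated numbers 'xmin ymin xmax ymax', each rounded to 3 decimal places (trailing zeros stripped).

Answer: 8 -8 22.142 12

Derivation:
Executing turtle program step by step:
Start: pos=(8,-8), heading=45, pen down
LT 45: heading 45 -> 90
FD 20: (8,-8) -> (8,12) [heading=90, draw]
RT 180: heading 90 -> 270
RT 90: heading 270 -> 180
LT 135: heading 180 -> 315
FD 20: (8,12) -> (22.142,-2.142) [heading=315, draw]
PU: pen up
LT 180: heading 315 -> 135
LT 45: heading 135 -> 180
Final: pos=(22.142,-2.142), heading=180, 2 segment(s) drawn

Segment endpoints: x in {8, 8, 22.142}, y in {-8, -2.142, 12}
xmin=8, ymin=-8, xmax=22.142, ymax=12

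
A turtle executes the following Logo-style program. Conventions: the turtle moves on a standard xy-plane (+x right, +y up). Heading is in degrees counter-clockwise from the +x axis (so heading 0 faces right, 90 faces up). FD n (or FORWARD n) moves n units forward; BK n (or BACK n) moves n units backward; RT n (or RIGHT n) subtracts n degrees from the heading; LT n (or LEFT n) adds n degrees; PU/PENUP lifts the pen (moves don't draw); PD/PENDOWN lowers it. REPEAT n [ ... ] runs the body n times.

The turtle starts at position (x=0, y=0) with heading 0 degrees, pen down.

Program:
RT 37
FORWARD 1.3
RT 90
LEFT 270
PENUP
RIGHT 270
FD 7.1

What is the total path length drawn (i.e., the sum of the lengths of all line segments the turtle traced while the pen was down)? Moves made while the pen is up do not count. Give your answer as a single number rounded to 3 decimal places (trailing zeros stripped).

Executing turtle program step by step:
Start: pos=(0,0), heading=0, pen down
RT 37: heading 0 -> 323
FD 1.3: (0,0) -> (1.038,-0.782) [heading=323, draw]
RT 90: heading 323 -> 233
LT 270: heading 233 -> 143
PU: pen up
RT 270: heading 143 -> 233
FD 7.1: (1.038,-0.782) -> (-3.235,-6.453) [heading=233, move]
Final: pos=(-3.235,-6.453), heading=233, 1 segment(s) drawn

Segment lengths:
  seg 1: (0,0) -> (1.038,-0.782), length = 1.3
Total = 1.3

Answer: 1.3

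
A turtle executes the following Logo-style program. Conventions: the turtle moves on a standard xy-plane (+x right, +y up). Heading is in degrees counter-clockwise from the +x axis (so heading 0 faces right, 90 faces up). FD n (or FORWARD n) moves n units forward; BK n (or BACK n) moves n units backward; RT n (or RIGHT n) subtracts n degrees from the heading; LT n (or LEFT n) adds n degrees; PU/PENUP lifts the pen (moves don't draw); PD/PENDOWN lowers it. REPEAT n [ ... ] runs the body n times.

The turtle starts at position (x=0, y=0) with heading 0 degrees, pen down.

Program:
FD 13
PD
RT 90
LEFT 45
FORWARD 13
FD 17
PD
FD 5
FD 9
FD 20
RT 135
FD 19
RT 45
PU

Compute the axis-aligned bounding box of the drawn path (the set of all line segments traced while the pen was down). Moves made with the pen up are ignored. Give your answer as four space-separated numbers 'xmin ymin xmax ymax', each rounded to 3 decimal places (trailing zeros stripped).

Answer: 0 -45.255 58.255 0

Derivation:
Executing turtle program step by step:
Start: pos=(0,0), heading=0, pen down
FD 13: (0,0) -> (13,0) [heading=0, draw]
PD: pen down
RT 90: heading 0 -> 270
LT 45: heading 270 -> 315
FD 13: (13,0) -> (22.192,-9.192) [heading=315, draw]
FD 17: (22.192,-9.192) -> (34.213,-21.213) [heading=315, draw]
PD: pen down
FD 5: (34.213,-21.213) -> (37.749,-24.749) [heading=315, draw]
FD 9: (37.749,-24.749) -> (44.113,-31.113) [heading=315, draw]
FD 20: (44.113,-31.113) -> (58.255,-45.255) [heading=315, draw]
RT 135: heading 315 -> 180
FD 19: (58.255,-45.255) -> (39.255,-45.255) [heading=180, draw]
RT 45: heading 180 -> 135
PU: pen up
Final: pos=(39.255,-45.255), heading=135, 7 segment(s) drawn

Segment endpoints: x in {0, 13, 22.192, 34.213, 37.749, 39.255, 44.113, 58.255}, y in {-45.255, -31.113, -24.749, -21.213, -9.192, 0}
xmin=0, ymin=-45.255, xmax=58.255, ymax=0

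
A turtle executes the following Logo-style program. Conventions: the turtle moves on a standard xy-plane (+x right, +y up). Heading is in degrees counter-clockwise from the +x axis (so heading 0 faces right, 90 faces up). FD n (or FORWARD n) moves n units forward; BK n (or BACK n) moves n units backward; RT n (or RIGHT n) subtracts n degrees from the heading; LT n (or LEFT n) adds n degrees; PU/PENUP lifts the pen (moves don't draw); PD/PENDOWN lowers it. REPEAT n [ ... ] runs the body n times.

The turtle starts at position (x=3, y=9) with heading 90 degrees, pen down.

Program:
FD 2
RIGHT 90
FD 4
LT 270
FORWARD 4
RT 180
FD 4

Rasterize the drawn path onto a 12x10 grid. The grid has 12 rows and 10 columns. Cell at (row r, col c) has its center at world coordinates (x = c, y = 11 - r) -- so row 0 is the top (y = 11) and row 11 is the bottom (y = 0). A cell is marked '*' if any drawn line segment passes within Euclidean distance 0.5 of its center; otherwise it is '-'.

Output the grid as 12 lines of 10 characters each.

Answer: ---*****--
---*---*--
---*---*--
-------*--
-------*--
----------
----------
----------
----------
----------
----------
----------

Derivation:
Segment 0: (3,9) -> (3,11)
Segment 1: (3,11) -> (7,11)
Segment 2: (7,11) -> (7,7)
Segment 3: (7,7) -> (7,11)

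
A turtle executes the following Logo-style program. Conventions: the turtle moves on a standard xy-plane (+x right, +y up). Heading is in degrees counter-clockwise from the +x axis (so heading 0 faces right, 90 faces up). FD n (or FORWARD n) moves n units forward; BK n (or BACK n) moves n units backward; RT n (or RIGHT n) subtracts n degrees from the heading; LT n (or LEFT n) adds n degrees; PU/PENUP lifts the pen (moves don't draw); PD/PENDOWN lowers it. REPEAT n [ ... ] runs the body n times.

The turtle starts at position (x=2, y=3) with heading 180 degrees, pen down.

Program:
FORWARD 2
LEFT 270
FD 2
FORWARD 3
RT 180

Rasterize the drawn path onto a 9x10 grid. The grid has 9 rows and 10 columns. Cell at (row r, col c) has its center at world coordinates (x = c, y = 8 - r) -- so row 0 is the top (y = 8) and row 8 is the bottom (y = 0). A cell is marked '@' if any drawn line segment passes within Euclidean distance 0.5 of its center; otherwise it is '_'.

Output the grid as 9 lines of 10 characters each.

Answer: @_________
@_________
@_________
@_________
@_________
@@@_______
__________
__________
__________

Derivation:
Segment 0: (2,3) -> (0,3)
Segment 1: (0,3) -> (0,5)
Segment 2: (0,5) -> (0,8)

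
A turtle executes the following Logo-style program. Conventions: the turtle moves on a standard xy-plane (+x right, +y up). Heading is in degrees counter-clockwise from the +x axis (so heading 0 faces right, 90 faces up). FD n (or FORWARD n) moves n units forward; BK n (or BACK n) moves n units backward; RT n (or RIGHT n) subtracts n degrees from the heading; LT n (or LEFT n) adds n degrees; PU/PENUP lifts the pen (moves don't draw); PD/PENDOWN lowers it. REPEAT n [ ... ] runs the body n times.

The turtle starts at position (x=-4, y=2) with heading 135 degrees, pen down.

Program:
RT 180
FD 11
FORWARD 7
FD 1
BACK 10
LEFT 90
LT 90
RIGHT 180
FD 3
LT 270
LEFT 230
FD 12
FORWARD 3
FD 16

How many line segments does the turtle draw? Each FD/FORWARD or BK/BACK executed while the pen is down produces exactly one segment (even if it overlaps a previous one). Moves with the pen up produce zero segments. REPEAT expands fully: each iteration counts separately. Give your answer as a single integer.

Answer: 8

Derivation:
Executing turtle program step by step:
Start: pos=(-4,2), heading=135, pen down
RT 180: heading 135 -> 315
FD 11: (-4,2) -> (3.778,-5.778) [heading=315, draw]
FD 7: (3.778,-5.778) -> (8.728,-10.728) [heading=315, draw]
FD 1: (8.728,-10.728) -> (9.435,-11.435) [heading=315, draw]
BK 10: (9.435,-11.435) -> (2.364,-4.364) [heading=315, draw]
LT 90: heading 315 -> 45
LT 90: heading 45 -> 135
RT 180: heading 135 -> 315
FD 3: (2.364,-4.364) -> (4.485,-6.485) [heading=315, draw]
LT 270: heading 315 -> 225
LT 230: heading 225 -> 95
FD 12: (4.485,-6.485) -> (3.439,5.469) [heading=95, draw]
FD 3: (3.439,5.469) -> (3.178,8.458) [heading=95, draw]
FD 16: (3.178,8.458) -> (1.783,24.397) [heading=95, draw]
Final: pos=(1.783,24.397), heading=95, 8 segment(s) drawn
Segments drawn: 8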